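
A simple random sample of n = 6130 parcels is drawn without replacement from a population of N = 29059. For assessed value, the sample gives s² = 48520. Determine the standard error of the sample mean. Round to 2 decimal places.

Under SRS without replacement, Var(ȳ) = (1 − f)·s²/n with f = n/N = 6130/29059 = 0.21095014.
Var(ȳ) = (1 − 0.21095014)·48520/6130 = 0.78904986·7.9151713 = 6.2454648.
SE(ȳ) = √(6.2454648) = 2.50.

2.50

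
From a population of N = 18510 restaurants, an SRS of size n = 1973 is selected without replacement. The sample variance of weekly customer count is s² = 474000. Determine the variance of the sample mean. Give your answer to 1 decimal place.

214.6

Under SRS without replacement, Var(ȳ) = (1 − f)·s²/n with f = n/N = 1973/18510 = 0.10659103.
Var(ȳ) = (1 − 0.10659103)·474000/1973 = 0.89340897·240.24328 = 214.6355.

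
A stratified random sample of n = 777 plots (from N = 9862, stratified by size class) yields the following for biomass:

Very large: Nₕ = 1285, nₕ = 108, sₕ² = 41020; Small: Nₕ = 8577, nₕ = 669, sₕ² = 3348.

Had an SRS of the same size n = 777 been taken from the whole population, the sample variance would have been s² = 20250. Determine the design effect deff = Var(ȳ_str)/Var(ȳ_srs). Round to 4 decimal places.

0.3914

Var(ȳ_str) = Σ Wₕ²(1−fₕ)sₕ²/nₕ with Wₕ = Nₕ/9862:
  Very large: (1285/9862)²·(1−108/1285)·41020/108 = 5.9063815
  Small: (8577/9862)²·(1−669/8577)·3348/669 = 3.490048
  → Var(ȳ_str) = 9.3964295.
Var(ȳ_srs) = (1 − 777/9862)·20250/777 = 24.00844.
deff = 9.3964295 / 24.00844 = 0.3914.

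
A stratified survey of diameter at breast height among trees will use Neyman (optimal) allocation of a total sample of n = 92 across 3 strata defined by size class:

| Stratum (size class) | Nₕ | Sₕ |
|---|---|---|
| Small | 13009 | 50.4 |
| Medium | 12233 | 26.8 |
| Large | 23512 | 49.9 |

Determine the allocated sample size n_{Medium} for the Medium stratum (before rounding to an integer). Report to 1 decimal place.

Neyman allocation: nₕ = n·NₕSₕ / Σⱼ NⱼSⱼ.
Σ NⱼSⱼ = 13009·50.4 + 12233·26.8 + 23512·49.9 = 2.1567468 × 10^6.
n_{Medium} = 92·12233·26.8 / (2.1567468 × 10^6) = 14.0.

14.0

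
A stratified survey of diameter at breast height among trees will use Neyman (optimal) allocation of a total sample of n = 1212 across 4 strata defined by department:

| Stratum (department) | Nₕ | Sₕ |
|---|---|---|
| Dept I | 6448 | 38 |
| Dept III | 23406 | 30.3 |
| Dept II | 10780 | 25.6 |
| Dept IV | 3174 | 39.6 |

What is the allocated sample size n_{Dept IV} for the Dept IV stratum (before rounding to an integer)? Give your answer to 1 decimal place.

Neyman allocation: nₕ = n·NₕSₕ / Σⱼ NⱼSⱼ.
Σ NⱼSⱼ = 6448·38 + 23406·30.3 + 10780·25.6 + 3174·39.6 = 1.3558842 × 10^6.
n_{Dept IV} = 1212·3174·39.6 / (1.3558842 × 10^6) = 112.4.

112.4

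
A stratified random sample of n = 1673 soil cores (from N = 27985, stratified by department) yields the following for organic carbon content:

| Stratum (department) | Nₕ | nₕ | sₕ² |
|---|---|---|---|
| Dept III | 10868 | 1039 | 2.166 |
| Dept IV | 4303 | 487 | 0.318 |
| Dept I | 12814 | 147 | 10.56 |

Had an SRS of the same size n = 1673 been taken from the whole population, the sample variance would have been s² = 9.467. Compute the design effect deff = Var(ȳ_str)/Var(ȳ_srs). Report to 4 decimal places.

Var(ȳ_str) = Σ Wₕ²(1−fₕ)sₕ²/nₕ with Wₕ = Nₕ/27985:
  Dept III: (10868/27985)²·(1−1039/10868)·2.166/1039 = 2.843487 × 10^-4
  Dept IV: (4303/27985)²·(1−487/4303)·0.318/487 = 1.369075 × 10^-5
  Dept I: (12814/27985)²·(1−147/12814)·10.56/147 = 0.01488862
  → Var(ȳ_str) = 0.015186659.
Var(ȳ_srs) = (1 − 1673/27985)·9.467/1673 = 0.0053204086.
deff = 0.015186659 / 0.0053204086 = 2.8544.

2.8544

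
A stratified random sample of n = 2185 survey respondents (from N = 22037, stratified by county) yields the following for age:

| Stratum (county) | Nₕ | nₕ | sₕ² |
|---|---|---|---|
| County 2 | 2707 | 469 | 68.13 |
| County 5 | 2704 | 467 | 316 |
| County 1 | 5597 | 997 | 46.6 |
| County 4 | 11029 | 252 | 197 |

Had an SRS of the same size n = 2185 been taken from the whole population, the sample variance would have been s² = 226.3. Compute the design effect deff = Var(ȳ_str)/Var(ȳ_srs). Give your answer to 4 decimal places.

Var(ȳ_str) = Σ Wₕ²(1−fₕ)sₕ²/nₕ with Wₕ = Nₕ/22037:
  County 2: (2707/22037)²·(1−469/2707)·68.13/469 = 0.0018122117
  County 5: (2704/22037)²·(1−467/2704)·316/467 = 0.0084282601
  County 1: (5597/22037)²·(1−997/5597)·46.6/997 = 0.0024779866
  County 4: (11029/22037)²·(1−252/11029)·197/252 = 0.19133515
  → Var(ȳ_str) = 0.20405361.
Var(ȳ_srs) = (1 − 2185/22037)·226.3/2185 = 0.093300701.
deff = 0.20405361 / 0.093300701 = 2.1871.

2.1871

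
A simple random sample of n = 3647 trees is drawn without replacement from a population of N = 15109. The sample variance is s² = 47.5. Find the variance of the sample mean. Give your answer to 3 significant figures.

0.00988

Under SRS without replacement, Var(ȳ) = (1 − f)·s²/n with f = n/N = 3647/15109 = 0.24137931.
Var(ȳ) = (1 − 0.24137931)·47.5/3647 = 0.75862069·0.013024404 = 0.0098805821.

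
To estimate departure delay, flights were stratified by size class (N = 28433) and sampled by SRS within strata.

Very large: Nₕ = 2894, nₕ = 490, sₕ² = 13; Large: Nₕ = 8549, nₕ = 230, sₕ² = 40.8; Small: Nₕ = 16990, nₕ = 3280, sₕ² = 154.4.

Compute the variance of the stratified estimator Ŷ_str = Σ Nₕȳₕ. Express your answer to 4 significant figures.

2.377 × 10^7

Var(Ŷ_str) = Σₕ Nₕ²(1 − fₕ)sₕ²/nₕ.
Very large: 2894²·(1 − 490/2894)·13/490 = 184578.14.
Large: 8549²·(1 − 230/8549)·40.8/230 = 1.2615915 × 10^7.
Small: 16990²·(1 − 3280/16990)·154.4/3280 = 1.096489 × 10^7.
Sum = 2.3765383 × 10^7.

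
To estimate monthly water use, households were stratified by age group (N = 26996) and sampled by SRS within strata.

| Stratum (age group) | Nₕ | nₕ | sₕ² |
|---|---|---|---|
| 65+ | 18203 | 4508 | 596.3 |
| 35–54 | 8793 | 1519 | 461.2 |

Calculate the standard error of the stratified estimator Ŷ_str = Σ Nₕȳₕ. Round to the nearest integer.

Var(Ŷ_str) = Σₕ Nₕ²(1 − fₕ)sₕ²/nₕ.
65+: 18203²·(1 − 4508/18203)·596.3/4508 = 3.2975084 × 10^7.
35–54: 8793²·(1 − 1519/8793)·461.2/1519 = 1.9419672 × 10^7.
Sum = 5.2394756 × 10^7.
SE = √(5.2394756 × 10^7) = 7238.

7238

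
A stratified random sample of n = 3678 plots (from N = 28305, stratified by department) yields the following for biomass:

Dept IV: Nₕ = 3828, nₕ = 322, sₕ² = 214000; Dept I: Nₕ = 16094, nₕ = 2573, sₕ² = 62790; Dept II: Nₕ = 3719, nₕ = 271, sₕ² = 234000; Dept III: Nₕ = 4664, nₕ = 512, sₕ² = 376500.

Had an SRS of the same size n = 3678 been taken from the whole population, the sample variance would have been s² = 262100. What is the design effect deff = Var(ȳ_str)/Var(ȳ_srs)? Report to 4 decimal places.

Var(ȳ_str) = Σ Wₕ²(1−fₕ)sₕ²/nₕ with Wₕ = Nₕ/28305:
  Dept IV: (3828/28305)²·(1−322/3828)·214000/322 = 11.133082
  Dept I: (16094/28305)²·(1−2573/16094)·62790/2573 = 6.6282242
  Dept II: (3719/28305)²·(1−271/3719)·234000/271 = 13.820179
  Dept III: (4664/28305)²·(1−512/4664)·376500/512 = 17.773976
  → Var(ȳ_str) = 49.355461.
Var(ȳ_srs) = (1 − 3678/28305)·262100/3678 = 62.001707.
deff = 49.355461 / 62.001707 = 0.7960.

0.7960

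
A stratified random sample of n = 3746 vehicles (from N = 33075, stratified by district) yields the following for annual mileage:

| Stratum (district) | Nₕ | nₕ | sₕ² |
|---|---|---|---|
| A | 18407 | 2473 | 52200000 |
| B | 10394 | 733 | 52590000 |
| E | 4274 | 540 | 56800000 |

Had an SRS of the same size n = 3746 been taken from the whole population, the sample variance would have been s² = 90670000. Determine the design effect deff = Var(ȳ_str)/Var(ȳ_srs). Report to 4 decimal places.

Var(ȳ_str) = Σ Wₕ²(1−fₕ)sₕ²/nₕ with Wₕ = Nₕ/33075:
  A: (18407/33075)²·(1−2473/18407)·52200000/2473 = 5659.193
  B: (10394/33075)²·(1−733/10394)·52590000/733 = 6585.7355
  E: (4274/33075)²·(1−540/4274)·56800000/540 = 1534.4887
  → Var(ȳ_str) = 13779.417.
Var(ȳ_srs) = (1 − 3746/33075)·90670000/3746 = 21463.139.
deff = 13779.417 / 21463.139 = 0.6420.

0.6420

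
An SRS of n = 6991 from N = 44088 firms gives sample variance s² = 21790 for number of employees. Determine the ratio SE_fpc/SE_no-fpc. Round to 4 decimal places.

f = n/N = 6991/44088 = 0.15856923.
SE_no-fpc = √(s²/n) = 1.7654644; SE_fpc = √((1−f)s²/n) = 1.6194523.
Ratio = √(1−f) = 0.91729536.

0.9173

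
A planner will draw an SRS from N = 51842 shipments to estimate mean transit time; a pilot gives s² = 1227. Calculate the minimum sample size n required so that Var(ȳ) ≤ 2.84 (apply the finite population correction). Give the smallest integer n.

Without fpc, n₀ = s²/D = 1227/2.84 = 432.0423.
With fpc, (1 − n/N)·s²/n ≤ D requires n ≥ n₀/(1 + n₀/N) = 432.0423/(1 + 432.0423/51842) = 428.4715.
Rounding up, n = 429.

429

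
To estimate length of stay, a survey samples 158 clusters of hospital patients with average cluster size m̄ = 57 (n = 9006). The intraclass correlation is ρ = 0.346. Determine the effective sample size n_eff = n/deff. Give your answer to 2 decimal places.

deff = 1 + (57 − 1)·0.346 = 1 + 19.376 = 20.376.
n_eff = 9006 / 20.376 = 441.99.

441.99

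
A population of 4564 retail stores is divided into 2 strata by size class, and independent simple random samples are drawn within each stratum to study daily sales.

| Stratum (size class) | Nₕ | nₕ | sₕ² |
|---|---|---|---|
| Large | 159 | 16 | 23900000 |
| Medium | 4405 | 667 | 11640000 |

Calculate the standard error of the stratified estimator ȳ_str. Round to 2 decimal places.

Var(ȳ_str) = Σₕ Wₕ²(1 − fₕ)sₕ²/nₕ with Wₕ = Nₕ/N, N = 4564.
Large: Wₕ = 0.03483786; term = 0.03483786²·(1 − 0.10062893)·23900000/16 = 1630.4963.
Medium: Wₕ = 0.96516214; term = 0.96516214²·(1 − 0.15141884)·11640000/667 = 13794.98.
Sum = 15425.476.
SE = √(15425.476) = 124.20.

124.20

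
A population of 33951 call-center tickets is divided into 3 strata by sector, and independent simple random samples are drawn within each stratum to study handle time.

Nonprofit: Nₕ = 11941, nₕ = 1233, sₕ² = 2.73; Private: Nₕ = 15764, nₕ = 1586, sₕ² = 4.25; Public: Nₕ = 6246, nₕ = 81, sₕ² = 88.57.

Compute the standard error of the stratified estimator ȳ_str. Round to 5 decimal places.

Var(ȳ_str) = Σₕ Wₕ²(1 − fₕ)sₕ²/nₕ with Wₕ = Nₕ/N, N = 33951.
Nonprofit: Wₕ = 0.35171276; term = 0.35171276²·(1 − 0.10325768)·2.73/1233 = 2.4560856 × 10^-4.
Private: Wₕ = 0.46431622; term = 0.46431622²·(1 − 0.10060898)·4.25/1586 = 5.1959146 × 10^-4.
Public: Wₕ = 0.18397102; term = 0.18397102²·(1 − 0.01296830)·88.57/81 = 0.036528475.
Sum = 0.037293675.
SE = √(0.037293675) = 0.19312.

0.19312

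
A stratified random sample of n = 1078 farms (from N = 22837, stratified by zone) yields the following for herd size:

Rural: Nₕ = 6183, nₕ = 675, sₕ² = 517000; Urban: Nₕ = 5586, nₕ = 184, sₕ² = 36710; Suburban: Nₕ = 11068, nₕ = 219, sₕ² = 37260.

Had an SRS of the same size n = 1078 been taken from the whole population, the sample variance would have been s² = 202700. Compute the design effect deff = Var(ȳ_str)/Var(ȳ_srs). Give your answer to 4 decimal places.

0.5622

Var(ȳ_str) = Σ Wₕ²(1−fₕ)sₕ²/nₕ with Wₕ = Nₕ/22837:
  Rural: (6183/22837)²·(1−675/6183)·517000/675 = 50.015181
  Urban: (5586/22837)²·(1−184/5586)·36710/184 = 11.543672
  Suburban: (11068/22837)²·(1−219/11068)·37260/219 = 39.172338
  → Var(ȳ_str) = 100.73119.
Var(ȳ_srs) = (1 − 1078/22837)·202700/1078 = 179.15745.
deff = 100.73119 / 179.15745 = 0.5622.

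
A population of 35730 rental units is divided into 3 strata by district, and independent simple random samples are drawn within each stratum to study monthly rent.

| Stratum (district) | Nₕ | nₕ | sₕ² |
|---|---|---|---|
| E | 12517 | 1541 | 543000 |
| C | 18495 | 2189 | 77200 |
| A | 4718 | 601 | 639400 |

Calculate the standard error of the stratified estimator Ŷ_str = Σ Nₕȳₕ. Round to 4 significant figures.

Var(Ŷ_str) = Σₕ Nₕ²(1 − fₕ)sₕ²/nₕ.
E: 12517²·(1 − 1541/12517)·543000/1541 = 4.841072 × 10^10.
C: 18495²·(1 − 2189/18495)·77200/2189 = 1.0635877 × 10^10.
A: 4718²·(1 − 601/4718)·639400/601 = 2.0665074 × 10^10.
Sum = 7.9711671 × 10^10.
SE = √(7.9711671 × 10^10) = 282300.

282300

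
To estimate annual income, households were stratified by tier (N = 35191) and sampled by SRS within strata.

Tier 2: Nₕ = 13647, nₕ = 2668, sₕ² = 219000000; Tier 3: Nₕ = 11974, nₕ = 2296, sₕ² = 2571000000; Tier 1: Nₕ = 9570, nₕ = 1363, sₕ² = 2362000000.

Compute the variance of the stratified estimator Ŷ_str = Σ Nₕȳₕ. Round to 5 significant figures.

Var(Ŷ_str) = Σₕ Nₕ²(1 − fₕ)sₕ²/nₕ.
Tier 2: 13647²·(1 − 2668/13647)·219000000/2668 = 1.2298673 × 10^13.
Tier 3: 11974²·(1 − 2296/11974)·2571000000/2296 = 1.2976425 × 10^14.
Tier 1: 9570²·(1 − 1363/9570)·2362000000/1363 = 1.3610698 × 10^14.
Sum = 2.781699 × 10^14.

2.7817 × 10^14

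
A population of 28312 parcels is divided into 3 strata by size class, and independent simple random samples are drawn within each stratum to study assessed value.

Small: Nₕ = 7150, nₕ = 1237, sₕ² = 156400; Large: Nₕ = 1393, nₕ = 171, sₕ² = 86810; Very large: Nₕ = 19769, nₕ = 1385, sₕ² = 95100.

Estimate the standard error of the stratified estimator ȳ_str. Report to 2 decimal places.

6.24

Var(ȳ_str) = Σₕ Wₕ²(1 − fₕ)sₕ²/nₕ with Wₕ = Nₕ/N, N = 28312.
Small: Wₕ = 0.25254309; term = 0.25254309²·(1 − 0.17300699)·156400/1237 = 6.6686799.
Large: Wₕ = 0.04920175; term = 0.04920175²·(1 − 0.12275664)·86810/171 = 1.0780896.
Very large: Wₕ = 0.69825516; term = 0.69825516²·(1 − 0.07005918)·95100/1385 = 31.132526.
Sum = 38.879296.
SE = √(38.879296) = 6.24.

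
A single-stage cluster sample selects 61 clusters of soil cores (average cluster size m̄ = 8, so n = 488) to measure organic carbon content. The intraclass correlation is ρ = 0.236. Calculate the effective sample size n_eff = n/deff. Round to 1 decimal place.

184.0

deff = 1 + (8 − 1)·0.236 = 1 + 1.652 = 2.652.
n_eff = 488 / 2.652 = 184.0.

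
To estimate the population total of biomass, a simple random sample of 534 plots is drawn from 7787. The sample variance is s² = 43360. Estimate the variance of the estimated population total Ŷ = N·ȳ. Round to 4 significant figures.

Var(Ŷ) = N²·Var(ȳ) = N²·(1 − n/N)·s²/n.
f = 534/7787 = 0.06857583; Var(ȳ) = 0.93142417·43360/534 = 75.630247.
Var(Ŷ) = 7787² · 75.630247 = 4.5860192 × 10^9.

4.586 × 10^9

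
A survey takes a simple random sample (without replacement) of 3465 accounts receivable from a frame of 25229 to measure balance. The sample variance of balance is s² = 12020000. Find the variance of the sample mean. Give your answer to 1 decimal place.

Under SRS without replacement, Var(ȳ) = (1 − f)·s²/n with f = n/N = 3465/25229 = 0.13734195.
Var(ȳ) = (1 − 0.13734195)·12020000/3465 = 0.86265805·3468.9755 = 2992.5396.

2992.5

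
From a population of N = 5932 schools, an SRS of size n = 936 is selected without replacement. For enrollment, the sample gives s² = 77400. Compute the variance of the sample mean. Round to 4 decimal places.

69.6444

Under SRS without replacement, Var(ȳ) = (1 − f)·s²/n with f = n/N = 936/5932 = 0.15778827.
Var(ȳ) = (1 − 0.15778827)·77400/936 = 0.84221173·82.692308 = 69.644432.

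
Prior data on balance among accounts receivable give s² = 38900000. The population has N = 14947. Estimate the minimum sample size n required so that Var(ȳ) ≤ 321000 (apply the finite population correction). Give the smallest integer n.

Without fpc, n₀ = s²/D = 38900000/321000 = 121.1838.
With fpc, (1 − n/N)·s²/n ≤ D requires n ≥ n₀/(1 + n₀/N) = 121.1838/(1 + 121.1838/14947) = 120.2092.
Rounding up, n = 121.

121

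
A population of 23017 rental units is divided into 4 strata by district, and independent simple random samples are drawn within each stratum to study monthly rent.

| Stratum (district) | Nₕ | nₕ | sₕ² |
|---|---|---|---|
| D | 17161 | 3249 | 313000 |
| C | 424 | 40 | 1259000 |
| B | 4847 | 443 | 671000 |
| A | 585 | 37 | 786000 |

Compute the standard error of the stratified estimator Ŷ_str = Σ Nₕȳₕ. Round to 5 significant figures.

259360

Var(Ŷ_str) = Σₕ Nₕ²(1 − fₕ)sₕ²/nₕ.
D: 17161²·(1 − 3249/17161)·313000/3249 = 2.2999944 × 10^10.
C: 424²·(1 − 40/424)·1259000/40 = 5.1246336 × 10^9.
B: 4847²·(1 − 443/4847)·671000/443 = 3.2332488 × 10^10.
A: 585²·(1 − 37/585)·786000/37 = 6.8101589 × 10^9.
Sum = 6.7267225 × 10^10.
SE = √(6.7267225 × 10^10) = 259360.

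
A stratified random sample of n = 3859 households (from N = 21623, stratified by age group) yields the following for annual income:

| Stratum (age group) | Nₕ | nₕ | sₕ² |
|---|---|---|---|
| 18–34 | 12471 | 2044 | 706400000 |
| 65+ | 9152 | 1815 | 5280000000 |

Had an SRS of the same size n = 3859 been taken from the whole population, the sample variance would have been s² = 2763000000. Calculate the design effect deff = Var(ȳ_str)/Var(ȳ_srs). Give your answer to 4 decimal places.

0.8737

Var(ȳ_str) = Σ Wₕ²(1−fₕ)sₕ²/nₕ with Wₕ = Nₕ/21623:
  18–34: (12471/21623)²·(1−2044/12471)·706400000/2044 = 96116.634
  65+: (9152/21623)²·(1−1815/9152)·5280000000/1815 = 417791.81
  → Var(ȳ_str) = 513908.44.
Var(ȳ_srs) = (1 − 3859/21623)·2763000000/3859 = 588207.99.
deff = 513908.44 / 588207.99 = 0.8737.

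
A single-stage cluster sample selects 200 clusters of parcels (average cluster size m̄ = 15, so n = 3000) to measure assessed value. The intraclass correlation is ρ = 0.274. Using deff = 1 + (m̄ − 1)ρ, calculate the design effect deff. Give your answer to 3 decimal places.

4.836

deff = 1 + (15 − 1)·0.274 = 1 + 3.836 = 4.836.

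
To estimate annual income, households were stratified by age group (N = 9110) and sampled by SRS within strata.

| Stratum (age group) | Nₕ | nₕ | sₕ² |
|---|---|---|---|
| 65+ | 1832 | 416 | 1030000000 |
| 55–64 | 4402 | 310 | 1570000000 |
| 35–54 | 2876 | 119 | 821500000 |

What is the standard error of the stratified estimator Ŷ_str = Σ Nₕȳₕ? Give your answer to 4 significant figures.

1.234 × 10^7

Var(Ŷ_str) = Σₕ Nₕ²(1 − fₕ)sₕ²/nₕ.
65+: 1832²·(1 − 416/1832)·1030000000/416 = 6.4229215 × 10^12.
55–64: 4402²·(1 − 310/4402)·1570000000/310 = 9.1227048 × 10^13.
35–54: 2876²·(1 − 119/2876)·821500000/119 = 5.4737663 × 10^13.
Sum = 1.5238763 × 10^14.
SE = √(1.5238763 × 10^14) = 1.234 × 10^7.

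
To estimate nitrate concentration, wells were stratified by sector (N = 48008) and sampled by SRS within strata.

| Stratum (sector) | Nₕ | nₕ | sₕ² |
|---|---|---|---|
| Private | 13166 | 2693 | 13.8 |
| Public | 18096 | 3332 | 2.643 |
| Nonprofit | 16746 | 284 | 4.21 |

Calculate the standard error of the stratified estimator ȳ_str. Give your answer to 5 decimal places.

Var(ȳ_str) = Σₕ Wₕ²(1 − fₕ)sₕ²/nₕ with Wₕ = Nₕ/N, N = 48008.
Private: Wₕ = 0.27424596; term = 0.27424596²·(1 − 0.20454200)·13.8/2693 = 3.0657763 × 10^-4.
Public: Wₕ = 0.37693718; term = 0.37693718²·(1 − 0.18412909)·2.643/3332 = 9.1949965 × 10^-5.
Nonprofit: Wₕ = 0.34881686; term = 0.34881686²·(1 − 0.01695927)·4.21/284 = 0.0017730877.
Sum = 0.0021716153.
SE = √(0.0021716153) = 0.04660.

0.04660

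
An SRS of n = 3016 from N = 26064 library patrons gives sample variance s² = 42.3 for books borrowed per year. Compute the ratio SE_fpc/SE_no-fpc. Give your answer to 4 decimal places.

f = n/N = 3016/26064 = 0.11571516.
SE_no-fpc = √(s²/n) = 0.11842803; SE_fpc = √((1−f)s²/n) = 0.11136548.
Ratio = √(1−f) = 0.94036420.

0.9404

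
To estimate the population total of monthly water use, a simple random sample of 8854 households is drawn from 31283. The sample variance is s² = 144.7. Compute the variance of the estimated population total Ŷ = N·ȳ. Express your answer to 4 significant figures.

Var(Ŷ) = N²·Var(ȳ) = N²·(1 − n/N)·s²/n.
f = 8854/31283 = 0.28302912; Var(ȳ) = 0.71697088·144.7/8854 = 0.01171738.
Var(Ŷ) = 31283² · 0.01171738 = 1.1466934 × 10^7.

1.147 × 10^7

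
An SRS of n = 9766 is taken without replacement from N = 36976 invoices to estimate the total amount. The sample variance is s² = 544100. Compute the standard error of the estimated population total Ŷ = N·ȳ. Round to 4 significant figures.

Var(Ŷ) = N²·Var(ȳ) = N²·(1 − n/N)·s²/n.
f = 9766/36976 = 0.26411727; Var(ȳ) = 0.73588273·544100/9766 = 40.99875.
Var(Ŷ) = 36976² · 40.99875 = 5.6054499 × 10^10.
SE(Ŷ) = √(5.6054499 × 10^10) = 236800.

236800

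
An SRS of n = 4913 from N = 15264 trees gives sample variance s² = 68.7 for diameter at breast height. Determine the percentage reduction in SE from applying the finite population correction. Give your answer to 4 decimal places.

17.6513

f = n/N = 4913/15264 = 0.32186845.
SE_no-fpc = √(s²/n) = 0.11825104; SE_fpc = √((1−f)s²/n) = 0.097378249.
Ratio = √(1−f) = 0.82348743. Reduction = 100·(1 − 0.82348743) = 17.6513%.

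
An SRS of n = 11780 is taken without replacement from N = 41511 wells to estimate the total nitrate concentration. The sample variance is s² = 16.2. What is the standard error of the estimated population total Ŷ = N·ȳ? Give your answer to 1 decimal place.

1302.8

Var(Ŷ) = N²·Var(ȳ) = N²·(1 − n/N)·s²/n.
f = 11780/41511 = 0.28378020; Var(ȳ) = 0.71621980·16.2/11780 = 9.8495422 × 10^-4.
Var(Ŷ) = 41511² · (9.8495422 × 10^-4) = 1.6972368 × 10^6.
SE(Ŷ) = √(1.6972368 × 10^6) = 1302.8.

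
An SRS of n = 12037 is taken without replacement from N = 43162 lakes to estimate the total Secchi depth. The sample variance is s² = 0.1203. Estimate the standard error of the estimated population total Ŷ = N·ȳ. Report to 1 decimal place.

115.9

Var(Ŷ) = N²·Var(ȳ) = N²·(1 − n/N)·s²/n.
f = 12037/43162 = 0.27887957; Var(ȳ) = 0.72112043·0.1203/12037 = 7.2070107 × 10^-6.
Var(Ŷ) = 43162² · (7.2070107 × 10^-6) = 13426.36.
SE(Ŷ) = √(13426.36) = 115.9.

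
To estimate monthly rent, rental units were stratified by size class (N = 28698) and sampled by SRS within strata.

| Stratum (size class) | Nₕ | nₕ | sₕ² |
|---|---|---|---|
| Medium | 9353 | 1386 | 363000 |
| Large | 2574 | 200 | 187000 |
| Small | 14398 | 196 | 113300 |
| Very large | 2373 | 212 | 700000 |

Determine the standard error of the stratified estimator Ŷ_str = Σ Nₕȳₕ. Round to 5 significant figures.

Var(Ŷ_str) = Σₕ Nₕ²(1 − fₕ)sₕ²/nₕ.
Medium: 9353²·(1 − 1386/9353)·363000/1386 = 1.9515925 × 10^10.
Large: 2574²·(1 − 200/2574)·187000/200 = 5.7134821 × 10^9.
Small: 14398²·(1 − 196/14398)·113300/196 = 1.1820219 × 10^11.
Very large: 2373²·(1 − 212/2373)·700000/212 = 1.693225 × 10^10.
Sum = 1.6036385 × 10^11.
SE = √(1.6036385 × 10^11) = 400450.

400450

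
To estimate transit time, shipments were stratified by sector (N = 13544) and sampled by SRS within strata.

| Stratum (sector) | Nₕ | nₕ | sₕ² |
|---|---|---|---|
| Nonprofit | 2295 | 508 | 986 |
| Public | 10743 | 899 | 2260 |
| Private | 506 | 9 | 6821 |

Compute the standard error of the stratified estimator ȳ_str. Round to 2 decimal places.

1.59

Var(ȳ_str) = Σₕ Wₕ²(1 − fₕ)sₕ²/nₕ with Wₕ = Nₕ/N, N = 13544.
Nonprofit: Wₕ = 0.16944773; term = 0.16944773²·(1 − 0.22135076)·986/508 = 0.043393687.
Public: Wₕ = 0.79319256; term = 0.79319256²·(1 − 0.08368240)·2260/899 = 1.4492791.
Private: Wₕ = 0.03735972; term = 0.03735972²·(1 − 0.01778656)·6821/9 = 1.0390072.
Sum = 2.53168.
SE = √(2.53168) = 1.59.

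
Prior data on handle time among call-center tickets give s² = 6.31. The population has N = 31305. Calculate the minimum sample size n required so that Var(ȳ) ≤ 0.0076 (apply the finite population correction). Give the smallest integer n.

809

Without fpc, n₀ = s²/D = 6.31/0.0076 = 830.2632.
With fpc, (1 − n/N)·s²/n ≤ D requires n ≥ n₀/(1 + n₀/N) = 830.2632/(1 + 830.2632/31305) = 808.8121.
Rounding up, n = 809.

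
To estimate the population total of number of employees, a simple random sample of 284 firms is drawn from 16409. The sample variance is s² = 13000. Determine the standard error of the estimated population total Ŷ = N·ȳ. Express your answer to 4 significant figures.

Var(Ŷ) = N²·Var(ȳ) = N²·(1 − n/N)·s²/n.
f = 284/16409 = 0.01730758; Var(ȳ) = 0.98269242·13000/284 = 44.9824.
Var(Ŷ) = 16409² · 44.9824 = 1.2111749 × 10^10.
SE(Ŷ) = √(1.2111749 × 10^10) = 110100.

110100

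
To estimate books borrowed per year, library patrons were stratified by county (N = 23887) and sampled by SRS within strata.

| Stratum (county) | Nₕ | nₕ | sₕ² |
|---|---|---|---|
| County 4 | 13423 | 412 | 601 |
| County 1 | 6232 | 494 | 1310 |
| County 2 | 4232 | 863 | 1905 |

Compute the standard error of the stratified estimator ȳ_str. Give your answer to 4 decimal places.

Var(ȳ_str) = Σₕ Wₕ²(1 − fₕ)sₕ²/nₕ with Wₕ = Nₕ/N, N = 23887.
County 4: Wₕ = 0.56193746; term = 0.56193746²·(1 − 0.03069359)·601/412 = 0.44649264.
County 1: Wₕ = 0.26089505; term = 0.26089505²·(1 − 0.07926829)·1310/494 = 0.16619162.
County 2: Wₕ = 0.17716750; term = 0.17716750²·(1 − 0.20392250)·1905/863 = 0.055157889.
Sum = 0.66784215.
SE = √(0.66784215) = 0.8172.

0.8172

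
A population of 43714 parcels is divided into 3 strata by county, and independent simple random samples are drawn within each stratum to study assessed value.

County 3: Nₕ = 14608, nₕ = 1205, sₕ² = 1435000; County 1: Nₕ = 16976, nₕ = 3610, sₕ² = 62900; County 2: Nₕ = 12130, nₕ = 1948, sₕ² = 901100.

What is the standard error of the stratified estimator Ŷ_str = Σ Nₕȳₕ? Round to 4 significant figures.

542400

Var(Ŷ_str) = Σₕ Nₕ²(1 − fₕ)sₕ²/nₕ.
County 3: 14608²·(1 − 1205/14608)·1435000/1205 = 2.3316192 × 10^11.
County 1: 16976²·(1 − 3610/16976)·62900/3610 = 3.9534866 × 10^9.
County 2: 12130²·(1 − 1948/12130)·901100/1948 = 5.7131803 × 10^10.
Sum = 2.9424721 × 10^11.
SE = √(2.9424721 × 10^11) = 542400.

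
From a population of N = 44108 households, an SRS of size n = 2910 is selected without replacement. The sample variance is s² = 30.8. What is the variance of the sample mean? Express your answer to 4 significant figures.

0.009886

Under SRS without replacement, Var(ȳ) = (1 − f)·s²/n with f = n/N = 2910/44108 = 0.06597443.
Var(ȳ) = (1 − 0.06597443)·30.8/2910 = 0.93402557·0.010584192 = 0.0098859064.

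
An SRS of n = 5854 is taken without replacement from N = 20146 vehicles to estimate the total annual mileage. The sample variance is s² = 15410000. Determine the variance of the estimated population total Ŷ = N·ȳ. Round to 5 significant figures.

7.5793 × 10^11

Var(Ŷ) = N²·Var(ȳ) = N²·(1 − n/N)·s²/n.
f = 5854/20146 = 0.29057877; Var(ȳ) = 0.70942123·15410000/5854 = 1867.472.
Var(Ŷ) = 20146² · 1867.472 = 7.5793464 × 10^11.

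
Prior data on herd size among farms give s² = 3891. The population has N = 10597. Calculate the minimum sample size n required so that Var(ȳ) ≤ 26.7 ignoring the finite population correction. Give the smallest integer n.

146

Without fpc, n₀ = s²/D = 3891/26.7 = 145.7303.
Rounding up, n = 146.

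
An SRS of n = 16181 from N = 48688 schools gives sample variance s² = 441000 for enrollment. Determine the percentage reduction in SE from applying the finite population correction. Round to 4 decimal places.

18.2896

f = n/N = 16181/48688 = 0.33234062.
SE_no-fpc = √(s²/n) = 5.2205543; SE_fpc = √((1−f)s²/n) = 4.2657372.
Ratio = √(1−f) = 0.81710427. Reduction = 100·(1 − 0.81710427) = 18.2896%.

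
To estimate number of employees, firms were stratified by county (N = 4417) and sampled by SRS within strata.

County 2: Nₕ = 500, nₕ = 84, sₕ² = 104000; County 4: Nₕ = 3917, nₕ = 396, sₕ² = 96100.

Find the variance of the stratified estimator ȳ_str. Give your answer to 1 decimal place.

184.8

Var(ȳ_str) = Σₕ Wₕ²(1 − fₕ)sₕ²/nₕ with Wₕ = Nₕ/N, N = 4417.
County 2: Wₕ = 0.11319900; term = 0.11319900²·(1 − 0.16800000)·104000/84 = 13.199655.
County 4: Wₕ = 0.88680100; term = 0.88680100²·(1 − 0.10109778)·96100/396 = 171.5509.
Sum = 184.75056.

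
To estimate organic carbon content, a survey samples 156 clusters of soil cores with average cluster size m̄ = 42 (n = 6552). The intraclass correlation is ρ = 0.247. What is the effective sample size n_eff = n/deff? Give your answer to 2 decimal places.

deff = 1 + (42 − 1)·0.247 = 1 + 10.127 = 11.127.
n_eff = 6552 / 11.127 = 588.84.

588.84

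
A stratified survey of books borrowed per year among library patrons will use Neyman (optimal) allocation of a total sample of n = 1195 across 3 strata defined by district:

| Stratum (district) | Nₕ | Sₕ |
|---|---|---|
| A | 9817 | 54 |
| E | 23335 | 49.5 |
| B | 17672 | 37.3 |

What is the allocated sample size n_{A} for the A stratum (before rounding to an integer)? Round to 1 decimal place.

Neyman allocation: nₕ = n·NₕSₕ / Σⱼ NⱼSⱼ.
Σ NⱼSⱼ = 9817·54 + 23335·49.5 + 17672·37.3 = 2.3443661 × 10^6.
n_{A} = 1195·9817·54 / (2.3443661 × 10^6) = 270.2.

270.2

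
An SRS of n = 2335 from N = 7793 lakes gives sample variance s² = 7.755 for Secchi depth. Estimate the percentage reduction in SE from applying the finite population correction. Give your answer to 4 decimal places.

f = n/N = 2335/7793 = 0.29962787.
SE_no-fpc = √(s²/n) = 0.057629846; SE_fpc = √((1−f)s²/n) = 0.048229403.
Ratio = √(1−f) = 0.83688239. Reduction = 100·(1 − 0.83688239) = 16.3118%.

16.3118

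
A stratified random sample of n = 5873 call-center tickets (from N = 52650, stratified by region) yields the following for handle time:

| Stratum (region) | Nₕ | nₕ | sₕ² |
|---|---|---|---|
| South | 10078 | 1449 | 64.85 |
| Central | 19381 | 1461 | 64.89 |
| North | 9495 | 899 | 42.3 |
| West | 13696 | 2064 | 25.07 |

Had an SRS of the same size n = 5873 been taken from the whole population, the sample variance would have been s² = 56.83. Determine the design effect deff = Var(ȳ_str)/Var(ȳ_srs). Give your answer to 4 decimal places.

1.0529

Var(ȳ_str) = Σ Wₕ²(1−fₕ)sₕ²/nₕ with Wₕ = Nₕ/52650:
  South: (10078/52650)²·(1−1449/10078)·64.85/1449 = 0.0014040406
  Central: (19381/52650)²·(1−1461/19381)·64.89/1461 = 0.0055647415
  North: (9495/52650)²·(1−899/9495)·42.3/899 = 0.0013854004
  West: (13696/52650)²·(1−2064/13696)·25.07/2064 = 6.9806527 × 10^-4
  → Var(ȳ_str) = 0.0090522478.
Var(ȳ_srs) = (1 − 5873/52650)·56.83/5873 = 0.0085970934.
deff = 0.0090522478 / 0.0085970934 = 1.0529.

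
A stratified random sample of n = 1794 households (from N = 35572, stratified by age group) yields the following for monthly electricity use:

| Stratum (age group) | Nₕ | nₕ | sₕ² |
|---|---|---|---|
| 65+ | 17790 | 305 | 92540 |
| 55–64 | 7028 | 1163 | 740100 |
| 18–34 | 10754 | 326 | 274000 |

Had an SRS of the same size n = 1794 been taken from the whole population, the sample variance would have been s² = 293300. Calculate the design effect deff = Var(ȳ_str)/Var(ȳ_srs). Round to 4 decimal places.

Var(ȳ_str) = Σ Wₕ²(1−fₕ)sₕ²/nₕ with Wₕ = Nₕ/35572:
  65+: (17790/35572)²·(1−305/17790)·92540/305 = 74.585546
  55–64: (7028/35572)²·(1−1163/7028)·740100/1163 = 20.729742
  18–34: (10754/35572)²·(1−326/10754)·274000/326 = 74.488195
  → Var(ȳ_str) = 169.80348.
Var(ȳ_srs) = (1 − 1794/35572)·293300/1794 = 155.24416.
deff = 169.80348 / 155.24416 = 1.0938.

1.0938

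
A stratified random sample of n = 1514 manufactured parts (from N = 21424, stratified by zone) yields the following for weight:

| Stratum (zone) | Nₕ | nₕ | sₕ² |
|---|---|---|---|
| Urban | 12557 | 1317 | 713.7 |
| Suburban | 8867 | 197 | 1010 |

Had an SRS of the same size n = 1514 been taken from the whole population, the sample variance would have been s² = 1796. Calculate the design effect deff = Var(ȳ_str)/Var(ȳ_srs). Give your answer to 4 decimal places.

Var(ȳ_str) = Σ Wₕ²(1−fₕ)sₕ²/nₕ with Wₕ = Nₕ/21424:
  Urban: (12557/21424)²·(1−1317/12557)·713.7/1317 = 0.16664067
  Suburban: (8867/21424)²·(1−197/8867)·1010/197 = 0.85871655
  → Var(ȳ_str) = 1.0253572.
Var(ȳ_srs) = (1 − 1514/21424)·1796/1514 = 1.1024303.
deff = 1.0253572 / 1.1024303 = 0.9301.

0.9301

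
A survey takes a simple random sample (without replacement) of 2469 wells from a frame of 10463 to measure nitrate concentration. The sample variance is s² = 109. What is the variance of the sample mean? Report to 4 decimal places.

0.0337

Under SRS without replacement, Var(ȳ) = (1 − f)·s²/n with f = n/N = 2469/10463 = 0.23597439.
Var(ȳ) = (1 − 0.23597439)·109/2469 = 0.76402561·0.044147428 = 0.033729766.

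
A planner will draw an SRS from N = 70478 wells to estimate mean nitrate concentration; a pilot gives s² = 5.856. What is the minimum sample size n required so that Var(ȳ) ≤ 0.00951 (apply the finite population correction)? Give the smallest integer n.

Without fpc, n₀ = s²/D = 5.856/0.00951 = 615.7729.
With fpc, (1 − n/N)·s²/n ≤ D requires n ≥ n₀/(1 + n₀/N) = 615.7729/(1 + 615.7729/70478) = 610.4394.
Rounding up, n = 611.

611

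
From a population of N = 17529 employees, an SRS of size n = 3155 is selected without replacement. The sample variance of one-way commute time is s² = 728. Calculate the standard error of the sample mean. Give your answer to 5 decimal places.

Under SRS without replacement, Var(ȳ) = (1 − f)·s²/n with f = n/N = 3155/17529 = 0.17998745.
Var(ȳ) = (1 − 0.17998745)·728/3155 = 0.82001255·0.23074485 = 0.18921367.
SE(ȳ) = √(0.18921367) = 0.43499.

0.43499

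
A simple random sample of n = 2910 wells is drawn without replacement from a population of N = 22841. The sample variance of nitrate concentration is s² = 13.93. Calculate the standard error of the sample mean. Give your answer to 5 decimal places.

0.06463

Under SRS without replacement, Var(ȳ) = (1 − f)·s²/n with f = n/N = 2910/22841 = 0.12740248.
Var(ȳ) = (1 − 0.12740248)·13.93/2910 = 0.87259752·0.0047869416 = 0.0041770734.
SE(ȳ) = √(0.0041770734) = 0.06463.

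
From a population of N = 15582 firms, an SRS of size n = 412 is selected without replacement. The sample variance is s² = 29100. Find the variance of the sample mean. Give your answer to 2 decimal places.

Under SRS without replacement, Var(ȳ) = (1 − f)·s²/n with f = n/N = 412/15582 = 0.02644076.
Var(ȳ) = (1 − 0.02644076)·29100/412 = 0.97355924·70.631068 = 68.763528.

68.76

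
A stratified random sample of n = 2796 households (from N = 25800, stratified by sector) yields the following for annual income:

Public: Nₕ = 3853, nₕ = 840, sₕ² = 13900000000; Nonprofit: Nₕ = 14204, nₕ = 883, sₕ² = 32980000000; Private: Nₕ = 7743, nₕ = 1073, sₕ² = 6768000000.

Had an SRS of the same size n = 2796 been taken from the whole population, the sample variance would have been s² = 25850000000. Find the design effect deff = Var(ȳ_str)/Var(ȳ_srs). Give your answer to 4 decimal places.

Var(ȳ_str) = Σ Wₕ²(1−fₕ)sₕ²/nₕ with Wₕ = Nₕ/25800:
  Public: (3853/25800)²·(1−840/3853)·13900000000/840 = 288598.62
  Nonprofit: (14204/25800)²·(1−883/14204)·32980000000/883 = 1.0616907 × 10^7
  Private: (7743/25800)²·(1−1073/7743)·6768000000/1073 = 489391.37
  → Var(ȳ_str) = 1.1394897 × 10^7.
Var(ȳ_srs) = (1 − 2796/25800)·25850000000/2796 = 8.2434125 × 10^6.
deff = (1.1394897 × 10^7) / (8.2434125 × 10^6) = 1.3823.

1.3823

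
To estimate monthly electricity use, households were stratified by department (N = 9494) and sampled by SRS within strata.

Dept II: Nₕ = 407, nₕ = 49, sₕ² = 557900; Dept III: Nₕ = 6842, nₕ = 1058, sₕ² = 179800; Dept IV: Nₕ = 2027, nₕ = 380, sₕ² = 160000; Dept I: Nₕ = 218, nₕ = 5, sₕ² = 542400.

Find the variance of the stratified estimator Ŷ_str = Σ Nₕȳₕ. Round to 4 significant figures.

1.483 × 10^10

Var(Ŷ_str) = Σₕ Nₕ²(1 − fₕ)sₕ²/nₕ.
Dept II: 407²·(1 − 49/407)·557900/49 = 1.6589669 × 10^9.
Dept III: 6842²·(1 − 1058/6842)·179800/1058 = 6.7253575 × 10^9.
Dept IV: 2027²·(1 − 380/2027)·160000/380 = 1.4056712 × 10^9.
Dept I: 218²·(1 − 5/218)·542400/5 = 5.0371603 × 10^9.
Sum = 1.4827156 × 10^10.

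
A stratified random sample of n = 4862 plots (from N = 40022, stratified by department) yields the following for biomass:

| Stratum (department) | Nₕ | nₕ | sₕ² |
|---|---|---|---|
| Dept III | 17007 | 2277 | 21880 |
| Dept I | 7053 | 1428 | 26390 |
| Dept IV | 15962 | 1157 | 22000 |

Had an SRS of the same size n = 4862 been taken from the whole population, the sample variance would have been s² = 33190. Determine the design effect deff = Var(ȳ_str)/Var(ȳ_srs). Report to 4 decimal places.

Var(ȳ_str) = Σ Wₕ²(1−fₕ)sₕ²/nₕ with Wₕ = Nₕ/40022:
  Dept III: (17007/40022)²·(1−2277/17007)·21880/2277 = 1.5028553
  Dept I: (7053/40022)²·(1−1428/7053)·26390/1428 = 0.45773068
  Dept IV: (15962/40022)²·(1−1157/15962)·22000/1157 = 2.8053527
  → Var(ȳ_str) = 4.7659387.
Var(ȳ_srs) = (1 − 4862/40022)·33190/4862 = 5.997115.
deff = 4.7659387 / 5.997115 = 0.7947.

0.7947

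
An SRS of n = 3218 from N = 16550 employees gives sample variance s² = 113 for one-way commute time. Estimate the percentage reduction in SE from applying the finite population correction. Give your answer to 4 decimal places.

f = n/N = 3218/16550 = 0.19444109.
SE_no-fpc = √(s²/n) = 0.18738991; SE_fpc = √((1−f)s²/n) = 0.16818794.
Ratio = √(1−f) = 0.89752934. Reduction = 100·(1 − 0.89752934) = 10.2471%.

10.2471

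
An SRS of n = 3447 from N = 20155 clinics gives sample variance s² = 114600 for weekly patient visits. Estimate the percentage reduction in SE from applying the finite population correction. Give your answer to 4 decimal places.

f = n/N = 3447/20155 = 0.17102456.
SE_no-fpc = √(s²/n) = 5.7659606; SE_fpc = √((1−f)s²/n) = 5.2497969.
Ratio = √(1−f) = 0.91048088. Reduction = 100·(1 − 0.91048088) = 8.9519%.

8.9519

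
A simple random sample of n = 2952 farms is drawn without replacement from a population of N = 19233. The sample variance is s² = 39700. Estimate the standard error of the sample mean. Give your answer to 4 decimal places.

3.3741

Under SRS without replacement, Var(ȳ) = (1 − f)·s²/n with f = n/N = 2952/19233 = 0.15348620.
Var(ȳ) = (1 − 0.15348620)·39700/2952 = 0.84651380·13.448509 = 11.384349.
SE(ȳ) = √(11.384349) = 3.3741.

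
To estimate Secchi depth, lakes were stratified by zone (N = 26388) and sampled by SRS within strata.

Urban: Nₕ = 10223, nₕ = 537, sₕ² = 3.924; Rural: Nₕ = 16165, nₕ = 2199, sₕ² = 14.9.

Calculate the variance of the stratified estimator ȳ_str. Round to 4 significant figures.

0.003236

Var(ȳ_str) = Σₕ Wₕ²(1 − fₕ)sₕ²/nₕ with Wₕ = Nₕ/N, N = 26388.
Urban: Wₕ = 0.38741094; term = 0.38741094²·(1 − 0.05252861)·3.924/537 = 0.0010391173.
Rural: Wₕ = 0.61258906; term = 0.61258906²·(1 − 0.13603464)·14.9/2199 = 0.0021968269.
Sum = 0.0032359442.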